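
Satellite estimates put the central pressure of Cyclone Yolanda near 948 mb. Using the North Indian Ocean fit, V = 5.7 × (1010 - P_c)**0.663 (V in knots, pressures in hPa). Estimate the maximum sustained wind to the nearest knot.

88 kt

ΔP = 1010 − 948 = 62 mb.
62^0.663 ≈ 15.430.
V ≈ 5.7 × 15.430 ≈ 87.9 kt.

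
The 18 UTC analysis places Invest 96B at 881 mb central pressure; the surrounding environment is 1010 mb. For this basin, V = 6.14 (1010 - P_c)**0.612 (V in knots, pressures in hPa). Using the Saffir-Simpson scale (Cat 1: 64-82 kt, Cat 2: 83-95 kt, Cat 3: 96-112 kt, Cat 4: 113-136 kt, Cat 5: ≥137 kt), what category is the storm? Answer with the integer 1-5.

ΔP = 1010 − 881 = 129 mb.
V ≈ 6.14 × 129^0.612 = 6.14 × 19.57 ≈ 120 kt.
120 kt falls in the Category 4 band.

4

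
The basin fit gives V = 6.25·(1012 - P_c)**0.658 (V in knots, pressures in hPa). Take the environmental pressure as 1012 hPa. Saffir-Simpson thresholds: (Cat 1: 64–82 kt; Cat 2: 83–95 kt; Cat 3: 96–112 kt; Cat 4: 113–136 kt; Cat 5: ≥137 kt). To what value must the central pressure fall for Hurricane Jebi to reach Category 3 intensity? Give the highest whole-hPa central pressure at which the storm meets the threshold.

Category 3 begins at V = 96 kt.
Required ΔP = (96/6.25)^(1/0.658) = 15.360^1.520 ≈ 63.54 hPa.
P_c ≤ 1012 − 63.54 = 948.46, so the highest integer P_c is 948 hPa.

948 hPa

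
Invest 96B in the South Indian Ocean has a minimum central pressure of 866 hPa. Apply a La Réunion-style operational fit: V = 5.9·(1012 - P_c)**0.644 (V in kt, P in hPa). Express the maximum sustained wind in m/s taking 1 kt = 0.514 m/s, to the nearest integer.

ΔP = 1012 − 866 = 146 hPa.
V ≈ 5.9 × 146^0.644 = 5.9 × 24.765 ≈ 146.115 kt.
146.115 × 0.514 ≈ 75.10 m/s → 75 m/s.

75 m/s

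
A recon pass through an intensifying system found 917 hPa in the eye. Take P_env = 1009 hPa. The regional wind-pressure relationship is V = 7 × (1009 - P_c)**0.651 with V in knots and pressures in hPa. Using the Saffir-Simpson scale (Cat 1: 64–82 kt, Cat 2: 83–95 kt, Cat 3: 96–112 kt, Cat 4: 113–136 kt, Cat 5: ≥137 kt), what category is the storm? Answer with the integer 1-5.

ΔP = 1009 − 917 = 92 hPa.
V ≈ 7 × 92^0.651 = 7 × 18.99 ≈ 133 kt.
133 kt falls in the Category 4 band.

4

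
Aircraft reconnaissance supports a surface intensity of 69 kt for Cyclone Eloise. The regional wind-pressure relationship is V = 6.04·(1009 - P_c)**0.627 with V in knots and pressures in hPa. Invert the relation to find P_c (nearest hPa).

ΔP = (V / 6.04)^(1/0.627) = (69/6.04)^1.595.
69/6.04 = 11.424; 11.424^1.595 ≈ 48.65 hPa.
P_c = 1009 − 48.65 = 960.35 ≈ 960 hPa.

960 hPa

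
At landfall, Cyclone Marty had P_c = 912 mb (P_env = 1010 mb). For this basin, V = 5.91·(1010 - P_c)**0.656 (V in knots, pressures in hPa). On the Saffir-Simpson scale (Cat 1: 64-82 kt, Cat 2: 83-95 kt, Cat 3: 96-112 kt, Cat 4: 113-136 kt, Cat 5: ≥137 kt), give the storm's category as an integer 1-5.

ΔP = 1010 − 912 = 98 mb.
V ≈ 5.91 × 98^0.656 = 5.91 × 20.24 ≈ 120 kt.
120 kt falls in the Category 4 band.

4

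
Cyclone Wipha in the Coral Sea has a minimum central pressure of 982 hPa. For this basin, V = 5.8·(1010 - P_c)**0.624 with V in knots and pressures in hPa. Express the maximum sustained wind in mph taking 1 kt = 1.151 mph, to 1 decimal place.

53.4 mph

ΔP = 1010 − 982 = 28 hPa.
V ≈ 5.8 × 28^0.624 = 5.8 × 7.999 ≈ 46.393 kt.
46.393 × 1.151 ≈ 53.40 mph → 53.4 mph.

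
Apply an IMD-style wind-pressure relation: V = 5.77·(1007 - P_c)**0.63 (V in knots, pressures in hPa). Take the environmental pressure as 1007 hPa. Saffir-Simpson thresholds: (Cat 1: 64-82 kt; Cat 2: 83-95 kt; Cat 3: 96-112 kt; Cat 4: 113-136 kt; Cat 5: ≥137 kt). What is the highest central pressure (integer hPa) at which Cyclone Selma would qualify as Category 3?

920 hPa

Category 3 begins at V = 96 kt.
Required ΔP = (96/5.77)^(1/0.63) = 16.638^1.587 ≈ 86.75 hPa.
P_c ≤ 1007 − 86.75 = 920.25, so the highest integer P_c is 920 hPa.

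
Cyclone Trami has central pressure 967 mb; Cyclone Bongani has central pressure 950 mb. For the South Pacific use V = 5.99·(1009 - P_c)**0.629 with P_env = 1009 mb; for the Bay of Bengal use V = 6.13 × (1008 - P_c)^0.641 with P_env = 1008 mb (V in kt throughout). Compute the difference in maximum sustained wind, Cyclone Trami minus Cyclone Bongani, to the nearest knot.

Cyclone Trami: ΔP = 42; V ≈ 5.99 × 42^0.629 ≈ 62.87 kt.
Cyclone Bongani: ΔP = 58; V ≈ 6.13 × 58^0.641 ≈ 82.76 kt.
Difference ≈ 62.87 − 82.76 = -19.89 → -20 kt.

-20 kt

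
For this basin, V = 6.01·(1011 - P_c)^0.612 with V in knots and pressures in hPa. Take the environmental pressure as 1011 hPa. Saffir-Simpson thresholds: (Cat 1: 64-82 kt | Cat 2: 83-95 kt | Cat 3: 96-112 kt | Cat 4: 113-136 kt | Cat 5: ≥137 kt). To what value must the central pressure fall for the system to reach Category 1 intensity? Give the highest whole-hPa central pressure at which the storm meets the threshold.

Category 1 begins at V = 64 kt.
Required ΔP = (64/6.01)^(1/0.612) = 10.649^1.634 ≈ 47.71 hPa.
P_c ≤ 1011 − 47.71 = 963.29, so the highest integer P_c is 963 hPa.

963 hPa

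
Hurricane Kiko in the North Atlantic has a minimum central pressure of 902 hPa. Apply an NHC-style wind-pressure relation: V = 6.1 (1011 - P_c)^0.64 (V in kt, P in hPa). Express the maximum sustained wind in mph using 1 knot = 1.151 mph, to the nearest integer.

141 mph

ΔP = 1011 − 902 = 109 hPa.
V ≈ 6.1 × 109^0.64 = 6.1 × 20.135 ≈ 122.824 kt.
122.824 × 1.151 ≈ 141.37 mph → 141 mph.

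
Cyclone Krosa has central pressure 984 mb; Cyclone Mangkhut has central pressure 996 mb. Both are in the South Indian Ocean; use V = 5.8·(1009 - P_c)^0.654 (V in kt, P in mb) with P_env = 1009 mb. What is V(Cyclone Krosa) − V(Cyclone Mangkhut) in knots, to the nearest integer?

17 kt

Cyclone Krosa: ΔP = 25; V ≈ 5.8 × 25^0.654 ≈ 47.61 kt.
Cyclone Mangkhut: ΔP = 13; V ≈ 5.8 × 13^0.654 ≈ 31.04 kt.
Difference ≈ 47.61 − 31.04 = 16.57 → 17 kt.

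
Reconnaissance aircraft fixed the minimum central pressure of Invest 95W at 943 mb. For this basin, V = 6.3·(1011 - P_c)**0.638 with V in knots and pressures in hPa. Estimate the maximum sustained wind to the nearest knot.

93 kt

ΔP = 1011 − 943 = 68 mb.
68^0.638 ≈ 14.762.
V ≈ 6.3 × 14.762 ≈ 93.0 kt.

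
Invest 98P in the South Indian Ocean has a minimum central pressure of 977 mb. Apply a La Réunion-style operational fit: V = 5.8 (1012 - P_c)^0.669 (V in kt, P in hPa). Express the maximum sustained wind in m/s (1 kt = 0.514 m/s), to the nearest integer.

ΔP = 1012 − 977 = 35 mb.
V ≈ 5.8 × 35^0.669 = 5.8 × 10.789 ≈ 62.576 kt.
62.576 × 0.514 ≈ 32.16 m/s → 32 m/s.

32 m/s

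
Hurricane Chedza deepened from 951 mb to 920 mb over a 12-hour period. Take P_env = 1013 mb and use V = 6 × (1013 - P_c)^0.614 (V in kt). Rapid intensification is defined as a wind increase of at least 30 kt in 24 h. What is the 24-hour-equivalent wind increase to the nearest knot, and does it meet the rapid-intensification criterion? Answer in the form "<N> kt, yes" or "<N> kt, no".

V₁: ΔP = 62, V ≈ 6 × 62^0.614 ≈ 75.63 kt.
V₂: ΔP = 93, V ≈ 6 × 93^0.614 ≈ 97.01 kt.
ΔV over 12 h = 21.38 kt → 24 h equivalent = 21.38 × 24/12 ≈ 42.76 kt.
43 kt ≥ 30 kt ⇒ rapid intensification.

43 kt, yes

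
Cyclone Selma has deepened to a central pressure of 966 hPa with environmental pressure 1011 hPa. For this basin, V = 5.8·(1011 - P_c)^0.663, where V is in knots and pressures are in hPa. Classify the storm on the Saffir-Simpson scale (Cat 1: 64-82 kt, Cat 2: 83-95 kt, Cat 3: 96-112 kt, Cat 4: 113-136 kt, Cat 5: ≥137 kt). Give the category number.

1

ΔP = 1011 − 966 = 45 hPa.
V ≈ 5.8 × 45^0.663 = 5.8 × 12.48 ≈ 72 kt.
72 kt falls in the Category 1 band.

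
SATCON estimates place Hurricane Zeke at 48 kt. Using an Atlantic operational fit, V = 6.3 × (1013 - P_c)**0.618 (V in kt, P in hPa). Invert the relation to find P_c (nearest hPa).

986 hPa

ΔP = (V / 6.3)^(1/0.618) = (48/6.3)^1.618.
48/6.3 = 7.619; 7.619^1.618 ≈ 26.73 hPa.
P_c = 1013 − 26.73 = 986.27 ≈ 986 hPa.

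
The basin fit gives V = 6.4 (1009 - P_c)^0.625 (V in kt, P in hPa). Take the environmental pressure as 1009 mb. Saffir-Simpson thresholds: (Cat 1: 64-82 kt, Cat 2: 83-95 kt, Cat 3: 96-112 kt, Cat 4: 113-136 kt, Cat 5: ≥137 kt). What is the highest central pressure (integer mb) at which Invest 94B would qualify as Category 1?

969 mb

Category 1 begins at V = 64 kt.
Required ΔP = (64/6.4)^(1/0.625) = 10.000^1.600 ≈ 39.81 mb.
P_c ≤ 1009 − 39.81 = 969.19, so the highest integer P_c is 969 mb.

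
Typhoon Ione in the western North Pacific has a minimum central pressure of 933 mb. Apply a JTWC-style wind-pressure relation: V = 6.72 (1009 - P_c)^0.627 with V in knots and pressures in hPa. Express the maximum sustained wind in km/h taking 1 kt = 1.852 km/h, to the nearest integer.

188 km/h

ΔP = 1009 − 933 = 76 mb.
V ≈ 6.72 × 76^0.627 = 6.72 × 15.110 ≈ 101.541 kt.
101.541 × 1.852 ≈ 188.05 km/h → 188 km/h.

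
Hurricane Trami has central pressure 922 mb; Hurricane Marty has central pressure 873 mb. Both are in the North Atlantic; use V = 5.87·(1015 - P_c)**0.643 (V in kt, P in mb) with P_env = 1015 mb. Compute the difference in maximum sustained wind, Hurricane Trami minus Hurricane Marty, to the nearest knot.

-34 kt

Hurricane Trami: ΔP = 93; V ≈ 5.87 × 93^0.643 ≈ 108.24 kt.
Hurricane Marty: ΔP = 142; V ≈ 5.87 × 142^0.643 ≈ 142.09 kt.
Difference ≈ 108.24 − 142.09 = -33.85 → -34 kt.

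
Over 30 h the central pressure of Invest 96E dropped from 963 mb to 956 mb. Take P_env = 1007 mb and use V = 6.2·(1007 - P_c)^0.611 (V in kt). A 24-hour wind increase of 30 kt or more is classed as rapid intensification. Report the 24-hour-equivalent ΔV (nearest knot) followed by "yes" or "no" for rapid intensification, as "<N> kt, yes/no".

V₁: ΔP = 44, V ≈ 6.2 × 44^0.611 ≈ 62.60 kt.
V₂: ΔP = 51, V ≈ 6.2 × 51^0.611 ≈ 68.50 kt.
ΔV over 30 h = 5.90 kt → 24 h equivalent = 5.90 × 24/30 ≈ 4.72 kt.
5 kt < 30 kt ⇒ not rapid intensification.

5 kt, no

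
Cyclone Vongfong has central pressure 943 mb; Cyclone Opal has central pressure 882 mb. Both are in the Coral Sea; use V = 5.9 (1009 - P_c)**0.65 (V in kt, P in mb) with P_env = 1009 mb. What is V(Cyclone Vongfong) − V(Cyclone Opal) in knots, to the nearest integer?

Cyclone Vongfong: ΔP = 66; V ≈ 5.9 × 66^0.65 ≈ 89.86 kt.
Cyclone Opal: ΔP = 127; V ≈ 5.9 × 127^0.65 ≈ 137.51 kt.
Difference ≈ 89.86 − 137.51 = -47.65 → -48 kt.

-48 kt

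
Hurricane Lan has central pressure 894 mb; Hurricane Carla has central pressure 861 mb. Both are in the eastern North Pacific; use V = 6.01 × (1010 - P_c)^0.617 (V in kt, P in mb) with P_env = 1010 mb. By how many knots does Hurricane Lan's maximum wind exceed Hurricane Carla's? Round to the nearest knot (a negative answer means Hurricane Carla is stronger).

-19 kt

Hurricane Lan: ΔP = 116; V ≈ 6.01 × 116^0.617 ≈ 112.89 kt.
Hurricane Carla: ΔP = 149; V ≈ 6.01 × 149^0.617 ≈ 131.74 kt.
Difference ≈ 112.89 − 131.74 = -18.85 → -19 kt.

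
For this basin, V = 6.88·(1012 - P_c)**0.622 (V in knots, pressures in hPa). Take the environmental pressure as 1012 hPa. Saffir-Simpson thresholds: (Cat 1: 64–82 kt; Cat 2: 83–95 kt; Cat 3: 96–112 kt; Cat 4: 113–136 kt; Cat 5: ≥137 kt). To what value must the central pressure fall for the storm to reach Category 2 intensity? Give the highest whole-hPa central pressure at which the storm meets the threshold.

957 hPa

Category 2 begins at V = 83 kt.
Required ΔP = (83/6.88)^(1/0.622) = 12.064^1.608 ≈ 54.79 hPa.
P_c ≤ 1012 − 54.79 = 957.21, so the highest integer P_c is 957 hPa.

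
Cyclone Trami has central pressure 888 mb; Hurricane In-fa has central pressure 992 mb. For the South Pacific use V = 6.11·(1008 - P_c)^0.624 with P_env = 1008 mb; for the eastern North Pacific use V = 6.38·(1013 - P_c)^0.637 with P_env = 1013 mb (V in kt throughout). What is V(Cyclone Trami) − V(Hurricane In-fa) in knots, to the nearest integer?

77 kt

Cyclone Trami: ΔP = 120; V ≈ 6.11 × 120^0.624 ≈ 121.19 kt.
Hurricane In-fa: ΔP = 21; V ≈ 6.38 × 21^0.637 ≈ 44.37 kt.
Difference ≈ 121.19 − 44.37 = 76.82 → 77 kt.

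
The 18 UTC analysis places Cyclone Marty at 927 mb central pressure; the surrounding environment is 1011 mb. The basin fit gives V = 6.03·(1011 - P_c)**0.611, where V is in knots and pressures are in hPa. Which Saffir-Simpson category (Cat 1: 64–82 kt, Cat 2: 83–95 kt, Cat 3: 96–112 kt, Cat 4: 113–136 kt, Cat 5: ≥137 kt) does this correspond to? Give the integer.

ΔP = 1011 − 927 = 84 mb.
V ≈ 6.03 × 84^0.611 = 6.03 × 14.99 ≈ 90 kt.
90 kt falls in the Category 2 band.

2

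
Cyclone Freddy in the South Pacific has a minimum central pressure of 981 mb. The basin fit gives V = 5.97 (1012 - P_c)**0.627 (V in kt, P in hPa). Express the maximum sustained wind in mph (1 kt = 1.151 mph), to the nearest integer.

59 mph

ΔP = 1012 − 981 = 31 mb.
V ≈ 5.97 × 31^0.627 = 5.97 × 8.612 ≈ 51.411 kt.
51.411 × 1.151 ≈ 59.17 mph → 59 mph.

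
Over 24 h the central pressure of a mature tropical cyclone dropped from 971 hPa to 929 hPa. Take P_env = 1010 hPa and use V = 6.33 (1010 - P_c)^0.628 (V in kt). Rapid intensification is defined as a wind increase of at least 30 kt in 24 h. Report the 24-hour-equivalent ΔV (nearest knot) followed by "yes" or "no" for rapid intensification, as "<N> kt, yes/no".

V₁: ΔP = 39, V ≈ 6.33 × 39^0.628 ≈ 63.18 kt.
V₂: ΔP = 81, V ≈ 6.33 × 81^0.628 ≈ 99.98 kt.
ΔV over 24 h = 36.80 kt → 24 h equivalent = 36.80 × 24/24 ≈ 36.80 kt.
37 kt ≥ 30 kt ⇒ rapid intensification.

37 kt, yes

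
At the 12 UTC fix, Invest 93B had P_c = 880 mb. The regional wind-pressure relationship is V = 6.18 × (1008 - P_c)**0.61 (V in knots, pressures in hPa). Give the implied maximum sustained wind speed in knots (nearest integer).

ΔP = 1008 − 880 = 128 mb.
128^0.61 ≈ 19.293.
V ≈ 6.18 × 19.293 ≈ 119.2 kt.

119 kt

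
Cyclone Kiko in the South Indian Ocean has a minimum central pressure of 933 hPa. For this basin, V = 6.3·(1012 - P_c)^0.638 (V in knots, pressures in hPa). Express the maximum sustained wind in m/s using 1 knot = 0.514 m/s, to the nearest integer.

53 m/s

ΔP = 1012 − 933 = 79 hPa.
V ≈ 6.3 × 79^0.638 = 6.3 × 16.244 ≈ 102.336 kt.
102.336 × 0.514 ≈ 52.60 m/s → 53 m/s.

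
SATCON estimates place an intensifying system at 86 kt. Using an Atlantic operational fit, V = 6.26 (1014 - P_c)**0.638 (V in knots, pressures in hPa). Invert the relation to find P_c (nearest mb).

953 mb

ΔP = (V / 6.26)^(1/0.638) = (86/6.26)^1.567.
86/6.26 = 13.738; 13.738^1.567 ≈ 60.75 mb.
P_c = 1014 − 60.75 = 953.25 ≈ 953 mb.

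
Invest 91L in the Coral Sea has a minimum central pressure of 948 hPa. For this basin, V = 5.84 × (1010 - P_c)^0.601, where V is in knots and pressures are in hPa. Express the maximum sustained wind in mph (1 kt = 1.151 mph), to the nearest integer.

80 mph

ΔP = 1010 − 948 = 62 hPa.
V ≈ 5.84 × 62^0.601 = 5.84 × 11.946 ≈ 69.765 kt.
69.765 × 1.151 ≈ 80.30 mph → 80 mph.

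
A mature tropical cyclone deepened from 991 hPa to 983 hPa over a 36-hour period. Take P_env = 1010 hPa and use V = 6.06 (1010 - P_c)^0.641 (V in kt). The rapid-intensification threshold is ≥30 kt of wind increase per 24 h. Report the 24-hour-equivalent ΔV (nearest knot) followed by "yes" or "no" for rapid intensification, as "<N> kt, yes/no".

V₁: ΔP = 19, V ≈ 6.06 × 19^0.641 ≈ 40.01 kt.
V₂: ΔP = 27, V ≈ 6.06 × 27^0.641 ≈ 50.12 kt.
ΔV over 36 h = 10.11 kt → 24 h equivalent = 10.11 × 24/36 ≈ 6.74 kt.
7 kt < 30 kt ⇒ not rapid intensification.

7 kt, no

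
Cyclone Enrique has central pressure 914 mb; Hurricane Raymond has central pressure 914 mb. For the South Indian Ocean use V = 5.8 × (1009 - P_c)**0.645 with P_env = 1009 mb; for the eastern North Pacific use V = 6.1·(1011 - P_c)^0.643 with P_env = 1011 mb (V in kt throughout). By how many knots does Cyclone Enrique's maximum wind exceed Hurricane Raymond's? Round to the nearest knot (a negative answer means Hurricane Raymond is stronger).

Cyclone Enrique: ΔP = 95; V ≈ 5.8 × 95^0.645 ≈ 109.41 kt.
Hurricane Raymond: ΔP = 97; V ≈ 6.1 × 97^0.643 ≈ 115.56 kt.
Difference ≈ 109.41 − 115.56 = -6.15 → -6 kt.

-6 kt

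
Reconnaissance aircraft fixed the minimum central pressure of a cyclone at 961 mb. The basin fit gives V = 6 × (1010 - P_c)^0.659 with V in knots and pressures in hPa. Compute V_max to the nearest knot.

ΔP = 1010 − 961 = 49 mb.
49^0.659 ≈ 12.997.
V ≈ 6 × 12.997 ≈ 78.0 kt.

78 kt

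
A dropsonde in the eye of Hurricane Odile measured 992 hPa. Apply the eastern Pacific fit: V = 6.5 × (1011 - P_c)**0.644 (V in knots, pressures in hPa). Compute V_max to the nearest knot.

43 kt

ΔP = 1011 − 992 = 19 hPa.
19^0.644 ≈ 6.661.
V ≈ 6.5 × 6.661 ≈ 43.3 kt.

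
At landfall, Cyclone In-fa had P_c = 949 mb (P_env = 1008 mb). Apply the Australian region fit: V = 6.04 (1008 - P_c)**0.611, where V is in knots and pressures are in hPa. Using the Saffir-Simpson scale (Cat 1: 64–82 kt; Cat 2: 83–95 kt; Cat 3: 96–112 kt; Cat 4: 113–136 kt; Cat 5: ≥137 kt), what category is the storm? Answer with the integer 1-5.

ΔP = 1008 − 949 = 59 mb.
V ≈ 6.04 × 59^0.611 = 6.04 × 12.08 ≈ 73 kt.
73 kt falls in the Category 1 band.

1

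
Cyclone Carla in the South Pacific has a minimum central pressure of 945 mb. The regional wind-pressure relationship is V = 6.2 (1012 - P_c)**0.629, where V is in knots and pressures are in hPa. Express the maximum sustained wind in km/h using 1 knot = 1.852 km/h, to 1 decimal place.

ΔP = 1012 − 945 = 67 mb.
V ≈ 6.2 × 67^0.629 = 6.2 × 14.080 ≈ 87.296 kt.
87.296 × 1.852 ≈ 161.67 km/h → 161.7 km/h.

161.7 km/h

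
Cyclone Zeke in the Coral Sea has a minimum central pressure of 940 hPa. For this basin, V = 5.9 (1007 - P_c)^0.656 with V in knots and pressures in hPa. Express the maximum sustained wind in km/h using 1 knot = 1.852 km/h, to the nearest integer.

172 km/h

ΔP = 1007 − 940 = 67 hPa.
V ≈ 5.9 × 67^0.656 = 5.9 × 15.773 ≈ 93.059 kt.
93.059 × 1.852 ≈ 172.34 km/h → 172 km/h.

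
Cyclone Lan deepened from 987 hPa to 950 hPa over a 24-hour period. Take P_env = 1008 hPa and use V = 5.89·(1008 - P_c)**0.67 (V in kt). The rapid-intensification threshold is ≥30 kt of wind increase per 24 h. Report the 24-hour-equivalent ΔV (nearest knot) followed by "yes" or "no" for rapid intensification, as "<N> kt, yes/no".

V₁: ΔP = 21, V ≈ 5.89 × 21^0.67 ≈ 45.29 kt.
V₂: ΔP = 58, V ≈ 5.89 × 58^0.67 ≈ 89.46 kt.
ΔV over 24 h = 44.17 kt → 24 h equivalent = 44.17 × 24/24 ≈ 44.17 kt.
44 kt ≥ 30 kt ⇒ rapid intensification.

44 kt, yes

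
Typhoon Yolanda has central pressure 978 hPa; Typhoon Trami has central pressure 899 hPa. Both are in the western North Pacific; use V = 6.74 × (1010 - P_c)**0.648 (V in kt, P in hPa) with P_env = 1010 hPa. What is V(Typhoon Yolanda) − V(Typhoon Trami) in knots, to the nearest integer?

Typhoon Yolanda: ΔP = 32; V ≈ 6.74 × 32^0.648 ≈ 63.68 kt.
Typhoon Trami: ΔP = 111; V ≈ 6.74 × 111^0.648 ≈ 142.57 kt.
Difference ≈ 63.68 − 142.57 = -78.89 → -79 kt.

-79 kt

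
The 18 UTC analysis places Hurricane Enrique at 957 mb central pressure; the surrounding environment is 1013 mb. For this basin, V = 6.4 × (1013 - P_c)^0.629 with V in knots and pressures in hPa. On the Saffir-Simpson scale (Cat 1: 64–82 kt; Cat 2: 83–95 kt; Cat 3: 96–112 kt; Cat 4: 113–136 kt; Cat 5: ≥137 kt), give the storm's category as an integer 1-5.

ΔP = 1013 − 957 = 56 mb.
V ≈ 6.4 × 56^0.629 = 6.4 × 12.58 ≈ 80 kt.
80 kt falls in the Category 1 band.

1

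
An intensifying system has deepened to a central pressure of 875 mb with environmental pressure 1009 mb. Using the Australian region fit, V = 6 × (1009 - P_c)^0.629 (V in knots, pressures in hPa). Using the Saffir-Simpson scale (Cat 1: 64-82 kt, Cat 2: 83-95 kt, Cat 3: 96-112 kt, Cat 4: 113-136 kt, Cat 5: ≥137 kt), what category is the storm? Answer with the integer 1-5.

ΔP = 1009 − 875 = 134 mb.
V ≈ 6 × 134^0.629 = 6 × 21.77 ≈ 131 kt.
131 kt falls in the Category 4 band.

4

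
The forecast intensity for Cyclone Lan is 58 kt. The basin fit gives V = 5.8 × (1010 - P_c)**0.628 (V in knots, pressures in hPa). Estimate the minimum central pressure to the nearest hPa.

971 hPa

ΔP = (V / 5.8)^(1/0.628) = (58/5.8)^1.592.
58/5.8 = 10.000; 10.000^1.592 ≈ 39.12 hPa.
P_c = 1010 − 39.12 = 970.88 ≈ 971 hPa.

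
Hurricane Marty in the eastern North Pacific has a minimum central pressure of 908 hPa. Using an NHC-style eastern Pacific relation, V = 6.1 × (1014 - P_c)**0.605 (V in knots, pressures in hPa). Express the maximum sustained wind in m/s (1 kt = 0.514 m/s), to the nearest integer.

ΔP = 1014 − 908 = 106 hPa.
V ≈ 6.1 × 106^0.605 = 6.1 × 16.800 ≈ 102.480 kt.
102.480 × 0.514 ≈ 52.67 m/s → 53 m/s.

53 m/s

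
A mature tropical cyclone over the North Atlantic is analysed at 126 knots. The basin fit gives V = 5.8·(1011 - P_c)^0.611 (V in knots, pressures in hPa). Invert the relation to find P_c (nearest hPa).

ΔP = (V / 5.8)^(1/0.611) = (126/5.8)^1.637.
126/5.8 = 21.724; 21.724^1.637 ≈ 154.21 hPa.
P_c = 1011 − 154.21 = 856.79 ≈ 857 hPa.

857 hPa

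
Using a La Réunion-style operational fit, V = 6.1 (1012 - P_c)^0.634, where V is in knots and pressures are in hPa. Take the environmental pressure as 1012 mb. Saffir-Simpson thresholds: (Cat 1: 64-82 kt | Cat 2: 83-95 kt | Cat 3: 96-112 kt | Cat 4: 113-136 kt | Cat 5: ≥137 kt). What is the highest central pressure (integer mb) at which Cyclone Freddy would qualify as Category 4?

Category 4 begins at V = 113 kt.
Required ΔP = (113/6.1)^(1/0.634) = 18.525^1.577 ≈ 99.91 mb.
P_c ≤ 1012 − 99.91 = 912.09, so the highest integer P_c is 912 mb.

912 mb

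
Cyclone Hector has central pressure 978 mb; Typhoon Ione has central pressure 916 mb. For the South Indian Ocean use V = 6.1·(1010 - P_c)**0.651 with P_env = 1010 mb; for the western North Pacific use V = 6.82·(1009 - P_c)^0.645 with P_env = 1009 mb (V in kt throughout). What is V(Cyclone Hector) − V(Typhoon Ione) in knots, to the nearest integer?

-69 kt

Cyclone Hector: ΔP = 32; V ≈ 6.1 × 32^0.651 ≈ 58.23 kt.
Typhoon Ione: ΔP = 93; V ≈ 6.82 × 93^0.645 ≈ 126.90 kt.
Difference ≈ 58.23 − 126.90 = -68.67 → -69 kt.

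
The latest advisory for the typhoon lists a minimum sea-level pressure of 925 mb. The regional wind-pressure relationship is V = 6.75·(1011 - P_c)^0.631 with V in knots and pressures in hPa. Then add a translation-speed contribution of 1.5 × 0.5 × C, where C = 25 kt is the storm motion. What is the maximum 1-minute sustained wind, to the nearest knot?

ΔP = 1011 − 925 = 86 mb.
86^0.631 ≈ 16.621.
V ≈ 6.75 × 16.621 ≈ 112.2 kt.
Translation term: 1.5 × 0.5 × 25 = 18.75 kt.
Corrected V ≈ 130.95 kt → 131 kt.

131 kt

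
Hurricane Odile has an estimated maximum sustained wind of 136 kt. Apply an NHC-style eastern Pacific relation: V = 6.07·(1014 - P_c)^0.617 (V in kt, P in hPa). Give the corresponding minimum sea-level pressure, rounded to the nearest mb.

ΔP = (V / 6.07)^(1/0.617) = (136/6.07)^1.621.
136/6.07 = 22.405; 22.405^1.621 ≈ 154.37 mb.
P_c = 1014 − 154.37 = 859.63 ≈ 860 mb.

860 mb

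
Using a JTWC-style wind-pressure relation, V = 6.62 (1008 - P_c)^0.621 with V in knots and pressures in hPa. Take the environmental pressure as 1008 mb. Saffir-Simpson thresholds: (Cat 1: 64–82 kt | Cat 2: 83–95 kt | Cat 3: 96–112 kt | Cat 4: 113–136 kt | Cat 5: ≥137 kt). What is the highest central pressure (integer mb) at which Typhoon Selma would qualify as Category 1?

969 mb

Category 1 begins at V = 64 kt.
Required ΔP = (64/6.62)^(1/0.621) = 9.668^1.610 ≈ 38.61 mb.
P_c ≤ 1008 − 38.61 = 969.39, so the highest integer P_c is 969 mb.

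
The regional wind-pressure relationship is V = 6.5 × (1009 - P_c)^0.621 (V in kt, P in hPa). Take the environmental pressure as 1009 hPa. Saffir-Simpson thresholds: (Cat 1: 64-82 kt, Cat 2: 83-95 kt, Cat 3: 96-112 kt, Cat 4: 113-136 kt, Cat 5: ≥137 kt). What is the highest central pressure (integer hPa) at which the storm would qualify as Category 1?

969 hPa

Category 1 begins at V = 64 kt.
Required ΔP = (64/6.5)^(1/0.621) = 9.846^1.610 ≈ 39.76 hPa.
P_c ≤ 1009 − 39.76 = 969.24, so the highest integer P_c is 969 hPa.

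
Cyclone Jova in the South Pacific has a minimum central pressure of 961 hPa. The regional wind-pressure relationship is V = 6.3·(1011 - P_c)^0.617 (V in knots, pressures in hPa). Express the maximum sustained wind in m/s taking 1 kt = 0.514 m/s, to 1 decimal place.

36.2 m/s

ΔP = 1011 − 961 = 50 hPa.
V ≈ 6.3 × 50^0.617 = 6.3 × 11.175 ≈ 70.405 kt.
70.405 × 0.514 ≈ 36.19 m/s → 36.2 m/s.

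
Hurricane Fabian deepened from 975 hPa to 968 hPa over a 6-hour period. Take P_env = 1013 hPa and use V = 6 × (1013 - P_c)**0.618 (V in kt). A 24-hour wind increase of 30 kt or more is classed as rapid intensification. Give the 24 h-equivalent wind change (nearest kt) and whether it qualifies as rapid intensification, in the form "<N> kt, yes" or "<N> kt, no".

V₁: ΔP = 38, V ≈ 6 × 38^0.618 ≈ 56.81 kt.
V₂: ΔP = 45, V ≈ 6 × 45^0.618 ≈ 63.07 kt.
ΔV over 6 h = 6.26 kt → 24 h equivalent = 6.26 × 24/6 ≈ 25.04 kt.
25 kt < 30 kt ⇒ not rapid intensification.

25 kt, no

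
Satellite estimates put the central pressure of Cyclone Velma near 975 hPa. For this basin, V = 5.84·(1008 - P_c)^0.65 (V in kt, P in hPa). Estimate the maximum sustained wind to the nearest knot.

ΔP = 1008 − 975 = 33 hPa.
33^0.65 ≈ 9.706.
V ≈ 5.84 × 9.706 ≈ 56.7 kt.

57 kt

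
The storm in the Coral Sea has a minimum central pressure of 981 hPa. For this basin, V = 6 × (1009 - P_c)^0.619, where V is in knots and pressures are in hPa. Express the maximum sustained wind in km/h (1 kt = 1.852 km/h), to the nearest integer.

ΔP = 1009 − 981 = 28 hPa.
V ≈ 6 × 28^0.619 = 6 × 7.867 ≈ 47.200 kt.
47.200 × 1.852 ≈ 87.41 km/h → 87 km/h.

87 km/h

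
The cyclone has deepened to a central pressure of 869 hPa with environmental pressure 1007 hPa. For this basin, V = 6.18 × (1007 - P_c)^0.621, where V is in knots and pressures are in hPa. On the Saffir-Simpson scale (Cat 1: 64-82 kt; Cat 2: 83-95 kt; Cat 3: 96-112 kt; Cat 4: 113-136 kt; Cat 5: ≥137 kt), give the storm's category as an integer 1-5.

ΔP = 1007 − 869 = 138 hPa.
V ≈ 6.18 × 138^0.621 = 6.18 × 21.32 ≈ 132 kt.
132 kt falls in the Category 4 band.

4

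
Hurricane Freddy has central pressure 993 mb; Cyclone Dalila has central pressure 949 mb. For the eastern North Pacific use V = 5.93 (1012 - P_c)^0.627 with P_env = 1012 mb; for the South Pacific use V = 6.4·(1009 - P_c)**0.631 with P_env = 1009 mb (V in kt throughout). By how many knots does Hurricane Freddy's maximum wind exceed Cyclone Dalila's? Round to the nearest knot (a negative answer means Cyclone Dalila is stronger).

Hurricane Freddy: ΔP = 19; V ≈ 5.93 × 19^0.627 ≈ 37.57 kt.
Cyclone Dalila: ΔP = 60; V ≈ 6.4 × 60^0.631 ≈ 84.76 kt.
Difference ≈ 37.57 − 84.76 = -47.19 → -47 kt.

-47 kt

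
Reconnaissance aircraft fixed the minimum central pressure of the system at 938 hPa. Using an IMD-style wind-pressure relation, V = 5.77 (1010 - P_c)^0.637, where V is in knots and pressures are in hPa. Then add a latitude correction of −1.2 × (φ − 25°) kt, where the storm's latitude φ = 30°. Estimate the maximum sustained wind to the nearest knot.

ΔP = 1010 − 938 = 72 hPa.
72^0.637 ≈ 15.245.
V ≈ 5.77 × 15.245 ≈ 88.0 kt.
Latitude correction: −1.2 × (30 − 25) = -6 kt.
Corrected V ≈ 82 kt → 82 kt.

82 kt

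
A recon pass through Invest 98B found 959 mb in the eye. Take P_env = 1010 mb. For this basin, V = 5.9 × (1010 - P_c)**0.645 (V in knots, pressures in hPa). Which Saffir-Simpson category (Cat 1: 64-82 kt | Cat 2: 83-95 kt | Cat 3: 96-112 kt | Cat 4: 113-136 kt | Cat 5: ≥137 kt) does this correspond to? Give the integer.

ΔP = 1010 − 959 = 51 mb.
V ≈ 5.9 × 51^0.645 = 5.9 × 12.63 ≈ 75 kt.
75 kt falls in the Category 1 band.

1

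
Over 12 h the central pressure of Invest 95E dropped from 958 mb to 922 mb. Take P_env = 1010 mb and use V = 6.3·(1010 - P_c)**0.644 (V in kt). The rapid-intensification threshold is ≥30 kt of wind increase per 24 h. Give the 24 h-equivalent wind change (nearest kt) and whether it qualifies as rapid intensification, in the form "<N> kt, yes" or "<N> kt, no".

V₁: ΔP = 52, V ≈ 6.3 × 52^0.644 ≈ 80.25 kt.
V₂: ΔP = 88, V ≈ 6.3 × 88^0.644 ≈ 112.61 kt.
ΔV over 12 h = 32.36 kt → 24 h equivalent = 32.36 × 24/12 ≈ 64.72 kt.
65 kt ≥ 30 kt ⇒ rapid intensification.

65 kt, yes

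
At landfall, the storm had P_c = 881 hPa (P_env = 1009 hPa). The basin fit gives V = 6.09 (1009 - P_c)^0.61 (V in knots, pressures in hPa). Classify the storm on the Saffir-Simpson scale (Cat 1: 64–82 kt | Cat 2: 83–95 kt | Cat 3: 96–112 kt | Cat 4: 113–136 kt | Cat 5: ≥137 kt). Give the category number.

4

ΔP = 1009 − 881 = 128 hPa.
V ≈ 6.09 × 128^0.61 = 6.09 × 19.29 ≈ 117 kt.
117 kt falls in the Category 4 band.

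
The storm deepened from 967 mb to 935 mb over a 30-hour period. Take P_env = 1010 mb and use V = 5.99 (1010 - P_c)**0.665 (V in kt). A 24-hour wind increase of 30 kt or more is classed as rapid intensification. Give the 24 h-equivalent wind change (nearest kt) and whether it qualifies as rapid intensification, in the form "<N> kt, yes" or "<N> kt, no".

26 kt, no

V₁: ΔP = 43, V ≈ 5.99 × 43^0.665 ≈ 73.06 kt.
V₂: ΔP = 75, V ≈ 5.99 × 75^0.665 ≈ 105.77 kt.
ΔV over 30 h = 32.71 kt → 24 h equivalent = 32.71 × 24/30 ≈ 26.17 kt.
26 kt < 30 kt ⇒ not rapid intensification.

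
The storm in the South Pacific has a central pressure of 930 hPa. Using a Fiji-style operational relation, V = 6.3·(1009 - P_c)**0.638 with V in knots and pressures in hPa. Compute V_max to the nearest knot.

102 kt

ΔP = 1009 − 930 = 79 hPa.
79^0.638 ≈ 16.244.
V ≈ 6.3 × 16.244 ≈ 102.3 kt.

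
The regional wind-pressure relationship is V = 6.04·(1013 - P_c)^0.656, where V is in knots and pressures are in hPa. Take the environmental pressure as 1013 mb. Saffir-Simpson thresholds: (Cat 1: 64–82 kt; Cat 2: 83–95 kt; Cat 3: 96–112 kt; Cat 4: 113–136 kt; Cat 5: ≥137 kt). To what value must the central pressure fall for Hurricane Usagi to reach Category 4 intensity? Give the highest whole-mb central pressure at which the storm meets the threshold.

926 mb

Category 4 begins at V = 113 kt.
Required ΔP = (113/6.04)^(1/0.656) = 18.709^1.524 ≈ 86.91 mb.
P_c ≤ 1013 − 86.91 = 926.09, so the highest integer P_c is 926 mb.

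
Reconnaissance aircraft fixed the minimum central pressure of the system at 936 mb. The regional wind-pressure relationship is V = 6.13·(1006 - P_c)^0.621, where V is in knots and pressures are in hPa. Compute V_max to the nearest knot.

86 kt

ΔP = 1006 − 936 = 70 mb.
70^0.621 ≈ 13.990.
V ≈ 6.13 × 13.990 ≈ 85.8 kt.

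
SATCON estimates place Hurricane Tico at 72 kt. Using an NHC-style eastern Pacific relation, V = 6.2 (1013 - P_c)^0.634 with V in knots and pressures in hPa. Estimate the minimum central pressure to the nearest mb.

ΔP = (V / 6.2)^(1/0.634) = (72/6.2)^1.577.
72/6.2 = 11.613; 11.613^1.577 ≈ 47.83 mb.
P_c = 1013 − 47.83 = 965.17 ≈ 965 mb.

965 mb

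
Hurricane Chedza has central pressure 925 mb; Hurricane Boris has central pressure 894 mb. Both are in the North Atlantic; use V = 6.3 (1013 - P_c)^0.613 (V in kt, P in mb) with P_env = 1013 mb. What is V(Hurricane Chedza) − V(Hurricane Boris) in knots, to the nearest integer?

-20 kt

Hurricane Chedza: ΔP = 88; V ≈ 6.3 × 88^0.613 ≈ 98.02 kt.
Hurricane Boris: ΔP = 119; V ≈ 6.3 × 119^0.613 ≈ 117.94 kt.
Difference ≈ 98.02 − 117.94 = -19.92 → -20 kt.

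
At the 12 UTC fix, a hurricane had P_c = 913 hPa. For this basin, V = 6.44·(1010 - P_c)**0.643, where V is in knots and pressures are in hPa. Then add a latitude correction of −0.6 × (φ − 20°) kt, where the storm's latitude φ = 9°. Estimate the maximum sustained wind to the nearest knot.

129 kt

ΔP = 1010 − 913 = 97 hPa.
97^0.643 ≈ 18.945.
V ≈ 6.44 × 18.945 ≈ 122.0 kt.
Latitude correction: −0.6 × (9 − 20) = 6.6 kt.
Corrected V ≈ 128.6 kt → 129 kt.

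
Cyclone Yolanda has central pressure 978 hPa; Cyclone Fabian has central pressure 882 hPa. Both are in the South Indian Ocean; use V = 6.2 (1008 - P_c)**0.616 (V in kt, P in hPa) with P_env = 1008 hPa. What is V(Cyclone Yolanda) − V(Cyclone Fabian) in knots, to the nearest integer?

-72 kt

Cyclone Yolanda: ΔP = 30; V ≈ 6.2 × 30^0.616 ≈ 50.38 kt.
Cyclone Fabian: ΔP = 126; V ≈ 6.2 × 126^0.616 ≈ 121.96 kt.
Difference ≈ 50.38 − 121.96 = -71.58 → -72 kt.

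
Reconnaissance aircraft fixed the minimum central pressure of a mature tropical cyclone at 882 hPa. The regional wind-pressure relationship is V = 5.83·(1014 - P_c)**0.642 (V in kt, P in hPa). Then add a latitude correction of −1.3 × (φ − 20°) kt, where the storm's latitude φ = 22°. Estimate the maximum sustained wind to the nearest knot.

ΔP = 1014 − 882 = 132 hPa.
132^0.642 ≈ 22.983.
V ≈ 5.83 × 22.983 ≈ 134.0 kt.
Latitude correction: −1.3 × (22 − 20) = -2.6 kt.
Corrected V ≈ 131.4 kt → 131 kt.

131 kt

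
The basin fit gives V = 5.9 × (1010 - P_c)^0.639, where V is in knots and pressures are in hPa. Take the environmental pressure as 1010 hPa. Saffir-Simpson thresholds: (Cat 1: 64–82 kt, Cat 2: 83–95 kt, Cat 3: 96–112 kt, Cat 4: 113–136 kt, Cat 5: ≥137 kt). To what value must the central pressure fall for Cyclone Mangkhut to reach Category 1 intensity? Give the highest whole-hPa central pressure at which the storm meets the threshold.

968 hPa

Category 1 begins at V = 64 kt.
Required ΔP = (64/5.9)^(1/0.639) = 10.847^1.565 ≈ 41.71 hPa.
P_c ≤ 1010 − 41.71 = 968.29, so the highest integer P_c is 968 hPa.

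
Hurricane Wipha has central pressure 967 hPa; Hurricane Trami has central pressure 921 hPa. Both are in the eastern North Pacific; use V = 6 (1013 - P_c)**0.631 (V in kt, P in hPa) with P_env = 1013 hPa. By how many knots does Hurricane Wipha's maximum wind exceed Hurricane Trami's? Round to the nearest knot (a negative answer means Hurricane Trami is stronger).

-37 kt

Hurricane Wipha: ΔP = 46; V ≈ 6 × 46^0.631 ≈ 67.20 kt.
Hurricane Trami: ΔP = 92; V ≈ 6 × 92^0.631 ≈ 104.06 kt.
Difference ≈ 67.20 − 104.06 = -36.86 → -37 kt.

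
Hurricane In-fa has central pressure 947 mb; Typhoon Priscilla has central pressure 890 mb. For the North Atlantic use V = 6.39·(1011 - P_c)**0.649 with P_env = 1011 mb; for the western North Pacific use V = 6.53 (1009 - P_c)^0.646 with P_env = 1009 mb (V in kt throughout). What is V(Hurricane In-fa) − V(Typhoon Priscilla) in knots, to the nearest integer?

Hurricane In-fa: ΔP = 64; V ≈ 6.39 × 64^0.649 ≈ 95.00 kt.
Typhoon Priscilla: ΔP = 119; V ≈ 6.53 × 119^0.646 ≈ 143.13 kt.
Difference ≈ 95.00 − 143.13 = -48.13 → -48 kt.

-48 kt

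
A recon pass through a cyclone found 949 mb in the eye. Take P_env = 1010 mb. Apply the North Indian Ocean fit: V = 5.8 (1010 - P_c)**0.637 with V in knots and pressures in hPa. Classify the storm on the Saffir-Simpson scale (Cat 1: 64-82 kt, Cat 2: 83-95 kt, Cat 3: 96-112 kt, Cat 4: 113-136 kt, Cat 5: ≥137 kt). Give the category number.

1

ΔP = 1010 − 949 = 61 mb.
V ≈ 5.8 × 61^0.637 = 5.8 × 13.72 ≈ 80 kt.
80 kt falls in the Category 1 band.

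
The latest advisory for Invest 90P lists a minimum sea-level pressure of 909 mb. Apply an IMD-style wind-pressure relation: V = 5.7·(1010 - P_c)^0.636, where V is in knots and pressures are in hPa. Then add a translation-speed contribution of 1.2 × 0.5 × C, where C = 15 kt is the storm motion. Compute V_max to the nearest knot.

ΔP = 1010 − 909 = 101 mb.
101^0.636 ≈ 18.826.
V ≈ 5.7 × 18.826 ≈ 107.3 kt.
Translation term: 1.2 × 0.5 × 15 = 9 kt.
Corrected V ≈ 116.3 kt → 116 kt.

116 kt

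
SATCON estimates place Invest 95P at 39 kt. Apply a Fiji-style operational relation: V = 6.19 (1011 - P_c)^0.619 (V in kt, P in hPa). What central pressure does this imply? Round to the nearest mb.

ΔP = (V / 6.19)^(1/0.619) = (39/6.19)^1.616.
39/6.19 = 6.300; 6.300^1.616 ≈ 19.56 mb.
P_c = 1011 − 19.56 = 991.44 ≈ 991 mb.

991 mb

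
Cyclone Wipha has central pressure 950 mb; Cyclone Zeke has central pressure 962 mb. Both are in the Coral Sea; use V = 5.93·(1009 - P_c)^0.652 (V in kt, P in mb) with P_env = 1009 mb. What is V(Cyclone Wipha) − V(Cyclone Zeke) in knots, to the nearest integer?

12 kt

Cyclone Wipha: ΔP = 59; V ≈ 5.93 × 59^0.652 ≈ 84.65 kt.
Cyclone Zeke: ΔP = 47; V ≈ 5.93 × 47^0.652 ≈ 72.99 kt.
Difference ≈ 84.65 − 72.99 = 11.66 → 12 kt.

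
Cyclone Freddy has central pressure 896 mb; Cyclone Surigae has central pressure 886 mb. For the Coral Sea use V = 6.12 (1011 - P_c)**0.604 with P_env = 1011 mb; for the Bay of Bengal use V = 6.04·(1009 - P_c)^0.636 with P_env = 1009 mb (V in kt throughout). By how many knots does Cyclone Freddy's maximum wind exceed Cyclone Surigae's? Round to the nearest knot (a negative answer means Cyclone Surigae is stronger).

Cyclone Freddy: ΔP = 115; V ≈ 6.12 × 115^0.604 ≈ 107.50 kt.
Cyclone Surigae: ΔP = 123; V ≈ 6.04 × 123^0.636 ≈ 128.89 kt.
Difference ≈ 107.50 − 128.89 = -21.39 → -21 kt.

-21 kt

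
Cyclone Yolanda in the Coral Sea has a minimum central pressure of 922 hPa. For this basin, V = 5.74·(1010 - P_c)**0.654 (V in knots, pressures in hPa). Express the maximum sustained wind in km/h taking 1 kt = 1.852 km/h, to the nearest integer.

ΔP = 1010 − 922 = 88 hPa.
V ≈ 5.74 × 88^0.654 = 5.74 × 18.694 ≈ 107.301 kt.
107.301 × 1.852 ≈ 198.72 km/h → 199 km/h.

199 km/h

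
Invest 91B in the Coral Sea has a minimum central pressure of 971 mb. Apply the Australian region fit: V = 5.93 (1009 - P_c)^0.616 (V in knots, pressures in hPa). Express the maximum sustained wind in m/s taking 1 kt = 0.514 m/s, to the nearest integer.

29 m/s

ΔP = 1009 − 971 = 38 mb.
V ≈ 5.93 × 38^0.616 = 5.93 × 9.400 ≈ 55.744 kt.
55.744 × 0.514 ≈ 28.65 m/s → 29 m/s.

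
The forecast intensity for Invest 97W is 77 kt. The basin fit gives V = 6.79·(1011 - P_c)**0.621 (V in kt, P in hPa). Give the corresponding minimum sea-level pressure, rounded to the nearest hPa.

ΔP = (V / 6.79)^(1/0.621) = (77/6.79)^1.610.
77/6.79 = 11.340; 11.340^1.610 ≈ 49.92 hPa.
P_c = 1011 − 49.92 = 961.08 ≈ 961 hPa.

961 hPa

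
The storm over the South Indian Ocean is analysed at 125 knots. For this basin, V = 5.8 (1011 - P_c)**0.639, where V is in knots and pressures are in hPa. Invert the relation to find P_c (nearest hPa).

889 hPa

ΔP = (V / 5.8)^(1/0.639) = (125/5.8)^1.565.
125/5.8 = 21.552; 21.552^1.565 ≈ 122.13 hPa.
P_c = 1011 − 122.13 = 888.87 ≈ 889 hPa.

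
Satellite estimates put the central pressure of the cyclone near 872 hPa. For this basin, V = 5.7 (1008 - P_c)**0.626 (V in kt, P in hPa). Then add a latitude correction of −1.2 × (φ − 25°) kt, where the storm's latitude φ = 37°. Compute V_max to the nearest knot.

109 kt

ΔP = 1008 − 872 = 136 hPa.
136^0.626 ≈ 21.657.
V ≈ 5.7 × 21.657 ≈ 123.4 kt.
Latitude correction: −1.2 × (37 − 25) = -14.4 kt.
Corrected V ≈ 109 kt → 109 kt.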